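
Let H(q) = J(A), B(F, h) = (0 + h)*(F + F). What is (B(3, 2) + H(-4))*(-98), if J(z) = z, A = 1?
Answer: -1274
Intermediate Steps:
B(F, h) = 2*F*h (B(F, h) = h*(2*F) = 2*F*h)
H(q) = 1
(B(3, 2) + H(-4))*(-98) = (2*3*2 + 1)*(-98) = (12 + 1)*(-98) = 13*(-98) = -1274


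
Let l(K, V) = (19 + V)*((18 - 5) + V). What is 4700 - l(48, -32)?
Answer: 4453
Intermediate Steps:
l(K, V) = (13 + V)*(19 + V) (l(K, V) = (19 + V)*(13 + V) = (13 + V)*(19 + V))
4700 - l(48, -32) = 4700 - (247 + (-32)² + 32*(-32)) = 4700 - (247 + 1024 - 1024) = 4700 - 1*247 = 4700 - 247 = 4453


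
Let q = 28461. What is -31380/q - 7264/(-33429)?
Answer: -280753772/317140923 ≈ -0.88527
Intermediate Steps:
-31380/q - 7264/(-33429) = -31380/28461 - 7264/(-33429) = -31380*1/28461 - 7264*(-1/33429) = -10460/9487 + 7264/33429 = -280753772/317140923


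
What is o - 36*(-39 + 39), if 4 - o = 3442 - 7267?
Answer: 3829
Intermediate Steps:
o = 3829 (o = 4 - (3442 - 7267) = 4 - 1*(-3825) = 4 + 3825 = 3829)
o - 36*(-39 + 39) = 3829 - 36*(-39 + 39) = 3829 - 36*0 = 3829 + 0 = 3829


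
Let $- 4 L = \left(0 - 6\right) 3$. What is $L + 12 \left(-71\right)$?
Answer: $- \frac{1695}{2} \approx -847.5$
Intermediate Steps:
$L = \frac{9}{2}$ ($L = - \frac{\left(0 - 6\right) 3}{4} = - \frac{\left(-6\right) 3}{4} = \left(- \frac{1}{4}\right) \left(-18\right) = \frac{9}{2} \approx 4.5$)
$L + 12 \left(-71\right) = \frac{9}{2} + 12 \left(-71\right) = \frac{9}{2} - 852 = - \frac{1695}{2}$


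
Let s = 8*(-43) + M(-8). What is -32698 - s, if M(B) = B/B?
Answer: -32355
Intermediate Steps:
M(B) = 1
s = -343 (s = 8*(-43) + 1 = -344 + 1 = -343)
-32698 - s = -32698 - 1*(-343) = -32698 + 343 = -32355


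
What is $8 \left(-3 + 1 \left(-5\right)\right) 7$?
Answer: $-448$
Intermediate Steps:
$8 \left(-3 + 1 \left(-5\right)\right) 7 = 8 \left(-3 - 5\right) 7 = 8 \left(-8\right) 7 = \left(-64\right) 7 = -448$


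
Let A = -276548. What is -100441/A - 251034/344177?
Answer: -34853468575/95181460996 ≈ -0.36618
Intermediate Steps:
-100441/A - 251034/344177 = -100441/(-276548) - 251034/344177 = -100441*(-1/276548) - 251034*1/344177 = 100441/276548 - 251034/344177 = -34853468575/95181460996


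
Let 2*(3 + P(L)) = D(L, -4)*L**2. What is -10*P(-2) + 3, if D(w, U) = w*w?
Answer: -47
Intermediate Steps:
D(w, U) = w**2
P(L) = -3 + L**4/2 (P(L) = -3 + (L**2*L**2)/2 = -3 + L**4/2)
-10*P(-2) + 3 = -10*(-3 + (1/2)*(-2)**4) + 3 = -10*(-3 + (1/2)*16) + 3 = -10*(-3 + 8) + 3 = -10*5 + 3 = -50 + 3 = -47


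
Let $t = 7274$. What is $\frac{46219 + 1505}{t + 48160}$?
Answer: $\frac{7954}{9239} \approx 0.86092$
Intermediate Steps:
$\frac{46219 + 1505}{t + 48160} = \frac{46219 + 1505}{7274 + 48160} = \frac{47724}{55434} = 47724 \cdot \frac{1}{55434} = \frac{7954}{9239}$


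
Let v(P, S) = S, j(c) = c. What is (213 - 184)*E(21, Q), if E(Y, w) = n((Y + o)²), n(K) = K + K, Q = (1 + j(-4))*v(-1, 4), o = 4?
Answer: 36250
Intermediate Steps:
Q = -12 (Q = (1 - 4)*4 = -3*4 = -12)
n(K) = 2*K
E(Y, w) = 2*(4 + Y)² (E(Y, w) = 2*(Y + 4)² = 2*(4 + Y)²)
(213 - 184)*E(21, Q) = (213 - 184)*(2*(4 + 21)²) = 29*(2*25²) = 29*(2*625) = 29*1250 = 36250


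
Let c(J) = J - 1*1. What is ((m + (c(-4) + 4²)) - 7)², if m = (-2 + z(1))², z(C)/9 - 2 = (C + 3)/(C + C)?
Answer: 1345600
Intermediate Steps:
c(J) = -1 + J (c(J) = J - 1 = -1 + J)
z(C) = 18 + 9*(3 + C)/(2*C) (z(C) = 18 + 9*((C + 3)/(C + C)) = 18 + 9*((3 + C)/((2*C))) = 18 + 9*((3 + C)*(1/(2*C))) = 18 + 9*((3 + C)/(2*C)) = 18 + 9*(3 + C)/(2*C))
m = 1156 (m = (-2 + (9/2)*(3 + 5*1)/1)² = (-2 + (9/2)*1*(3 + 5))² = (-2 + (9/2)*1*8)² = (-2 + 36)² = 34² = 1156)
((m + (c(-4) + 4²)) - 7)² = ((1156 + ((-1 - 4) + 4²)) - 7)² = ((1156 + (-5 + 16)) - 7)² = ((1156 + 11) - 7)² = (1167 - 7)² = 1160² = 1345600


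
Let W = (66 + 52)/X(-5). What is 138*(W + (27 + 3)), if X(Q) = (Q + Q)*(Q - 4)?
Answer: 64814/15 ≈ 4320.9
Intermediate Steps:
X(Q) = 2*Q*(-4 + Q) (X(Q) = (2*Q)*(-4 + Q) = 2*Q*(-4 + Q))
W = 59/45 (W = (66 + 52)/((2*(-5)*(-4 - 5))) = 118/((2*(-5)*(-9))) = 118/90 = 118*(1/90) = 59/45 ≈ 1.3111)
138*(W + (27 + 3)) = 138*(59/45 + (27 + 3)) = 138*(59/45 + 30) = 138*(1409/45) = 64814/15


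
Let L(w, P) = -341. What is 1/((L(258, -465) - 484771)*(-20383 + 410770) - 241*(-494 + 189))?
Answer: -1/189381344839 ≈ -5.2804e-12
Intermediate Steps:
1/((L(258, -465) - 484771)*(-20383 + 410770) - 241*(-494 + 189)) = 1/((-341 - 484771)*(-20383 + 410770) - 241*(-494 + 189)) = 1/(-485112*390387 - 241*(-305)) = 1/(-189381418344 + 73505) = 1/(-189381344839) = -1/189381344839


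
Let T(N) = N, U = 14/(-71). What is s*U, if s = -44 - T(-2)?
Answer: 588/71 ≈ 8.2817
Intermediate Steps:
U = -14/71 (U = 14*(-1/71) = -14/71 ≈ -0.19718)
s = -42 (s = -44 - 1*(-2) = -44 + 2 = -42)
s*U = -42*(-14/71) = 588/71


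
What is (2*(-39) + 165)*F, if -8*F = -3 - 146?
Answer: 12963/8 ≈ 1620.4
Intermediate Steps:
F = 149/8 (F = -(-3 - 146)/8 = -⅛*(-149) = 149/8 ≈ 18.625)
(2*(-39) + 165)*F = (2*(-39) + 165)*(149/8) = (-78 + 165)*(149/8) = 87*(149/8) = 12963/8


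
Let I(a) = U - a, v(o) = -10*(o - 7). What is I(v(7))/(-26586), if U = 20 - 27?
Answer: 1/3798 ≈ 0.00026330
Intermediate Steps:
v(o) = 70 - 10*o (v(o) = -10*(-7 + o) = 70 - 10*o)
U = -7
I(a) = -7 - a
I(v(7))/(-26586) = (-7 - (70 - 10*7))/(-26586) = (-7 - (70 - 70))*(-1/26586) = (-7 - 1*0)*(-1/26586) = (-7 + 0)*(-1/26586) = -7*(-1/26586) = 1/3798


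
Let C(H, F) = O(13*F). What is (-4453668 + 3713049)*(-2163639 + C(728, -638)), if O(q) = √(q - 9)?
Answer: 1602432152541 - 14071761*I*√23 ≈ 1.6024e+12 - 6.7486e+7*I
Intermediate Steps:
O(q) = √(-9 + q)
C(H, F) = √(-9 + 13*F)
(-4453668 + 3713049)*(-2163639 + C(728, -638)) = (-4453668 + 3713049)*(-2163639 + √(-9 + 13*(-638))) = -740619*(-2163639 + √(-9 - 8294)) = -740619*(-2163639 + √(-8303)) = -740619*(-2163639 + 19*I*√23) = 1602432152541 - 14071761*I*√23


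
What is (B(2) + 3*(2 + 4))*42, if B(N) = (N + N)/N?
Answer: 840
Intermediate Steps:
B(N) = 2 (B(N) = (2*N)/N = 2)
(B(2) + 3*(2 + 4))*42 = (2 + 3*(2 + 4))*42 = (2 + 3*6)*42 = (2 + 18)*42 = 20*42 = 840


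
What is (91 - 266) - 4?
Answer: -179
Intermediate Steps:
(91 - 266) - 4 = -175 - 4 = -179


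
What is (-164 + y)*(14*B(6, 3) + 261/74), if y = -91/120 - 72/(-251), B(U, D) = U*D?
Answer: -31224311943/742960 ≈ -42027.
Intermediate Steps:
B(U, D) = D*U
y = -14201/30120 (y = -91*1/120 - 72*(-1/251) = -91/120 + 72/251 = -14201/30120 ≈ -0.47148)
(-164 + y)*(14*B(6, 3) + 261/74) = (-164 - 14201/30120)*(14*(3*6) + 261/74) = -4953881*(14*18 + 261*(1/74))/30120 = -4953881*(252 + 261/74)/30120 = -4953881/30120*18909/74 = -31224311943/742960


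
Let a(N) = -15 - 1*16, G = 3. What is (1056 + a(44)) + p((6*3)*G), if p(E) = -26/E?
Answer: 27662/27 ≈ 1024.5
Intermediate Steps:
a(N) = -31 (a(N) = -15 - 16 = -31)
(1056 + a(44)) + p((6*3)*G) = (1056 - 31) - 26/((6*3)*3) = 1025 - 26/(18*3) = 1025 - 26/54 = 1025 - 26*1/54 = 1025 - 13/27 = 27662/27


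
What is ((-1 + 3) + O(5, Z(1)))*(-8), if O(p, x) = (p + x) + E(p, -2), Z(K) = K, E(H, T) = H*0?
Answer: -64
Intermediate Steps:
E(H, T) = 0
O(p, x) = p + x (O(p, x) = (p + x) + 0 = p + x)
((-1 + 3) + O(5, Z(1)))*(-8) = ((-1 + 3) + (5 + 1))*(-8) = (2 + 6)*(-8) = 8*(-8) = -64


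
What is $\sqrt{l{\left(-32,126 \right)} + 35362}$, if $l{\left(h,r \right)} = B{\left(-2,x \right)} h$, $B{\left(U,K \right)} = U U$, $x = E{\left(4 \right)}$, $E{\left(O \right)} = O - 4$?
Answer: $\sqrt{35234} \approx 187.71$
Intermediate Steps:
$E{\left(O \right)} = -4 + O$
$x = 0$ ($x = -4 + 4 = 0$)
$B{\left(U,K \right)} = U^{2}$
$l{\left(h,r \right)} = 4 h$ ($l{\left(h,r \right)} = \left(-2\right)^{2} h = 4 h$)
$\sqrt{l{\left(-32,126 \right)} + 35362} = \sqrt{4 \left(-32\right) + 35362} = \sqrt{-128 + 35362} = \sqrt{35234}$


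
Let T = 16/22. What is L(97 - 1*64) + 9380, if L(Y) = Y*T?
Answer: 9404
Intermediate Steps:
T = 8/11 (T = 16*(1/22) = 8/11 ≈ 0.72727)
L(Y) = 8*Y/11 (L(Y) = Y*(8/11) = 8*Y/11)
L(97 - 1*64) + 9380 = 8*(97 - 1*64)/11 + 9380 = 8*(97 - 64)/11 + 9380 = (8/11)*33 + 9380 = 24 + 9380 = 9404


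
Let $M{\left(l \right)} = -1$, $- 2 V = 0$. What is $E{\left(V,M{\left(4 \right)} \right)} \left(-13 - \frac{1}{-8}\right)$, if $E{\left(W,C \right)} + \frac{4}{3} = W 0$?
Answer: $\frac{103}{6} \approx 17.167$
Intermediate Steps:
$V = 0$ ($V = \left(- \frac{1}{2}\right) 0 = 0$)
$E{\left(W,C \right)} = - \frac{4}{3}$ ($E{\left(W,C \right)} = - \frac{4}{3} + W 0 = - \frac{4}{3} + 0 = - \frac{4}{3}$)
$E{\left(V,M{\left(4 \right)} \right)} \left(-13 - \frac{1}{-8}\right) = - \frac{4 \left(-13 - \frac{1}{-8}\right)}{3} = - \frac{4 \left(-13 - - \frac{1}{8}\right)}{3} = - \frac{4 \left(-13 + \frac{1}{8}\right)}{3} = \left(- \frac{4}{3}\right) \left(- \frac{103}{8}\right) = \frac{103}{6}$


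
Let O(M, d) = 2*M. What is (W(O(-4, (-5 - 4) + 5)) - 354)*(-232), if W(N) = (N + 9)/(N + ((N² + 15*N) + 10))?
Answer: 2217572/27 ≈ 82132.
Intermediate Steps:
W(N) = (9 + N)/(10 + N² + 16*N) (W(N) = (9 + N)/(N + (10 + N² + 15*N)) = (9 + N)/(10 + N² + 16*N))
(W(O(-4, (-5 - 4) + 5)) - 354)*(-232) = ((9 + 2*(-4))/(10 + (2*(-4))² + 16*(2*(-4))) - 354)*(-232) = ((9 - 8)/(10 + (-8)² + 16*(-8)) - 354)*(-232) = (1/(10 + 64 - 128) - 354)*(-232) = (1/(-54) - 354)*(-232) = (-1/54*1 - 354)*(-232) = (-1/54 - 354)*(-232) = -19117/54*(-232) = 2217572/27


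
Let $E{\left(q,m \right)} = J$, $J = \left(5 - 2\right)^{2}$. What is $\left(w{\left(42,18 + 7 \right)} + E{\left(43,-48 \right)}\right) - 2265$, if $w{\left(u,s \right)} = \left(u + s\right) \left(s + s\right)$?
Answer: $1094$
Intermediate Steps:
$J = 9$ ($J = 3^{2} = 9$)
$E{\left(q,m \right)} = 9$
$w{\left(u,s \right)} = 2 s \left(s + u\right)$ ($w{\left(u,s \right)} = \left(s + u\right) 2 s = 2 s \left(s + u\right)$)
$\left(w{\left(42,18 + 7 \right)} + E{\left(43,-48 \right)}\right) - 2265 = \left(2 \left(18 + 7\right) \left(\left(18 + 7\right) + 42\right) + 9\right) - 2265 = \left(2 \cdot 25 \left(25 + 42\right) + 9\right) - 2265 = \left(2 \cdot 25 \cdot 67 + 9\right) - 2265 = \left(3350 + 9\right) - 2265 = 3359 - 2265 = 1094$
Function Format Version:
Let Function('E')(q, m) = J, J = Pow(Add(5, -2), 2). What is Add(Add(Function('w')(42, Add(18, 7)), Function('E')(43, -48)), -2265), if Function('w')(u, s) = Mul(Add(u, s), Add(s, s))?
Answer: 1094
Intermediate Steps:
J = 9 (J = Pow(3, 2) = 9)
Function('E')(q, m) = 9
Function('w')(u, s) = Mul(2, s, Add(s, u)) (Function('w')(u, s) = Mul(Add(s, u), Mul(2, s)) = Mul(2, s, Add(s, u)))
Add(Add(Function('w')(42, Add(18, 7)), Function('E')(43, -48)), -2265) = Add(Add(Mul(2, Add(18, 7), Add(Add(18, 7), 42)), 9), -2265) = Add(Add(Mul(2, 25, Add(25, 42)), 9), -2265) = Add(Add(Mul(2, 25, 67), 9), -2265) = Add(Add(3350, 9), -2265) = Add(3359, -2265) = 1094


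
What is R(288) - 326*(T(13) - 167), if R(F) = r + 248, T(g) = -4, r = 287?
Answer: 56281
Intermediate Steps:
R(F) = 535 (R(F) = 287 + 248 = 535)
R(288) - 326*(T(13) - 167) = 535 - 326*(-4 - 167) = 535 - 326*(-171) = 535 - 1*(-55746) = 535 + 55746 = 56281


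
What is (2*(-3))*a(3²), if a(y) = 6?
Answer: -36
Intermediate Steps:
(2*(-3))*a(3²) = (2*(-3))*6 = -6*6 = -36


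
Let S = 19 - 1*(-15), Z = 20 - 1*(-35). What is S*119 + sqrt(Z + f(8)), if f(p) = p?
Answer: 4046 + 3*sqrt(7) ≈ 4053.9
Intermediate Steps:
Z = 55 (Z = 20 + 35 = 55)
S = 34 (S = 19 + 15 = 34)
S*119 + sqrt(Z + f(8)) = 34*119 + sqrt(55 + 8) = 4046 + sqrt(63) = 4046 + 3*sqrt(7)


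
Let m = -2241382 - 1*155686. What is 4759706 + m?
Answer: 2362638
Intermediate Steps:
m = -2397068 (m = -2241382 - 155686 = -2397068)
4759706 + m = 4759706 - 2397068 = 2362638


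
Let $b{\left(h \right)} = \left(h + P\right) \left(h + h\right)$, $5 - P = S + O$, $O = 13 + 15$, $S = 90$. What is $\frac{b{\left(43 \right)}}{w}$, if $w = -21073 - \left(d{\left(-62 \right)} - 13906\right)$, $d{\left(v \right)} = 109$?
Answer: $\frac{1505}{1819} \approx 0.82738$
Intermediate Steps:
$O = 28$
$P = -113$ ($P = 5 - \left(90 + 28\right) = 5 - 118 = -113$)
$w = -7276$ ($w = -21073 - \left(109 - 13906\right) = -21073 - -13797 = -21073 + 13797 = -7276$)
$b{\left(h \right)} = 2 h \left(-113 + h\right)$ ($b{\left(h \right)} = \left(h - 113\right) \left(h + h\right) = \left(-113 + h\right) 2 h = 2 h \left(-113 + h\right)$)
$\frac{b{\left(43 \right)}}{w} = \frac{2 \cdot 43 \left(-113 + 43\right)}{-7276} = 2 \cdot 43 \left(-70\right) \left(- \frac{1}{7276}\right) = \left(-6020\right) \left(- \frac{1}{7276}\right) = \frac{1505}{1819}$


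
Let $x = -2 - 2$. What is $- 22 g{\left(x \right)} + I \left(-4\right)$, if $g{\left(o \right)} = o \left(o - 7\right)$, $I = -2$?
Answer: $-960$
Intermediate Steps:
$x = -4$ ($x = -2 - 2 = -4$)
$g{\left(o \right)} = o \left(-7 + o\right)$
$- 22 g{\left(x \right)} + I \left(-4\right) = - 22 \left(- 4 \left(-7 - 4\right)\right) - -8 = - 22 \left(\left(-4\right) \left(-11\right)\right) + 8 = \left(-22\right) 44 + 8 = -968 + 8 = -960$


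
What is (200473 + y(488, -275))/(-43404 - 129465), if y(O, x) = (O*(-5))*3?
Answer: -193153/172869 ≈ -1.1173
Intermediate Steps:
y(O, x) = -15*O (y(O, x) = -5*O*3 = -15*O)
(200473 + y(488, -275))/(-43404 - 129465) = (200473 - 15*488)/(-43404 - 129465) = (200473 - 7320)/(-172869) = 193153*(-1/172869) = -193153/172869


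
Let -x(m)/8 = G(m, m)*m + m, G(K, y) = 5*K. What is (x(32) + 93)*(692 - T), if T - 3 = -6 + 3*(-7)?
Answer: -29444068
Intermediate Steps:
x(m) = -40*m² - 8*m (x(m) = -8*((5*m)*m + m) = -8*(5*m² + m) = -8*(m + 5*m²) = -40*m² - 8*m)
T = -24 (T = 3 + (-6 + 3*(-7)) = 3 + (-6 - 21) = 3 - 27 = -24)
(x(32) + 93)*(692 - T) = (-8*32*(1 + 5*32) + 93)*(692 - 1*(-24)) = (-8*32*(1 + 160) + 93)*(692 + 24) = (-8*32*161 + 93)*716 = (-41216 + 93)*716 = -41123*716 = -29444068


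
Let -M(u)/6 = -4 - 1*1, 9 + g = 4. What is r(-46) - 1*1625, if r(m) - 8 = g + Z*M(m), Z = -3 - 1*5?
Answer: -1862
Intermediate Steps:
g = -5 (g = -9 + 4 = -5)
M(u) = 30 (M(u) = -6*(-4 - 1*1) = -6*(-4 - 1) = -6*(-5) = 30)
Z = -8 (Z = -3 - 5 = -8)
r(m) = -237 (r(m) = 8 + (-5 - 8*30) = 8 + (-5 - 240) = 8 - 245 = -237)
r(-46) - 1*1625 = -237 - 1*1625 = -237 - 1625 = -1862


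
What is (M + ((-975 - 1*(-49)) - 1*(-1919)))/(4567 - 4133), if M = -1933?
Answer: -470/217 ≈ -2.1659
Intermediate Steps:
(M + ((-975 - 1*(-49)) - 1*(-1919)))/(4567 - 4133) = (-1933 + ((-975 - 1*(-49)) - 1*(-1919)))/(4567 - 4133) = (-1933 + ((-975 + 49) + 1919))/434 = (-1933 + (-926 + 1919))*(1/434) = (-1933 + 993)*(1/434) = -940*1/434 = -470/217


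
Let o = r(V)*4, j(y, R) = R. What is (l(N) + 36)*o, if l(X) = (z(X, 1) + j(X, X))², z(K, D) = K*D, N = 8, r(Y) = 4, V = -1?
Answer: 4672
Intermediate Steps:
z(K, D) = D*K
o = 16 (o = 4*4 = 16)
l(X) = 4*X² (l(X) = (1*X + X)² = (X + X)² = (2*X)² = 4*X²)
(l(N) + 36)*o = (4*8² + 36)*16 = (4*64 + 36)*16 = (256 + 36)*16 = 292*16 = 4672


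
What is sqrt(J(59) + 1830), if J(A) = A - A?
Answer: sqrt(1830) ≈ 42.779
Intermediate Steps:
J(A) = 0
sqrt(J(59) + 1830) = sqrt(0 + 1830) = sqrt(1830)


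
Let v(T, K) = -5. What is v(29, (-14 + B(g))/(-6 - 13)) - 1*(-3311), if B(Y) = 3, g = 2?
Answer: 3306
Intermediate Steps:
v(29, (-14 + B(g))/(-6 - 13)) - 1*(-3311) = -5 - 1*(-3311) = -5 + 3311 = 3306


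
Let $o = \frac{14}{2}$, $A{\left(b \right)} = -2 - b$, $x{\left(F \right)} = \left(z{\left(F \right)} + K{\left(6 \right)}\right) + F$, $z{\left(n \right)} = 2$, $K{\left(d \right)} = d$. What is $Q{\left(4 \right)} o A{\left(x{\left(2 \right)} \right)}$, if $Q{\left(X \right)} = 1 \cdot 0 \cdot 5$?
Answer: $0$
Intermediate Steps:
$Q{\left(X \right)} = 0$ ($Q{\left(X \right)} = 0 \cdot 5 = 0$)
$x{\left(F \right)} = 8 + F$ ($x{\left(F \right)} = \left(2 + 6\right) + F = 8 + F$)
$o = 7$ ($o = 14 \cdot \frac{1}{2} = 7$)
$Q{\left(4 \right)} o A{\left(x{\left(2 \right)} \right)} = 0 \cdot 7 \left(-2 - \left(8 + 2\right)\right) = 0 \left(-2 - 10\right) = 0 \left(-12\right) = 0$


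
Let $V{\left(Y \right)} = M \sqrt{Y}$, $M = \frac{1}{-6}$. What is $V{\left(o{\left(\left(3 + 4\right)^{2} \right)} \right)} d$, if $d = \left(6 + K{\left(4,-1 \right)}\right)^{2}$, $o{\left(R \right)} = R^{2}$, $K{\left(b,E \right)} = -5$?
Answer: $- \frac{49}{6} \approx -8.1667$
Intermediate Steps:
$M = - \frac{1}{6} \approx -0.16667$
$d = 1$ ($d = \left(6 - 5\right)^{2} = 1^{2} = 1$)
$V{\left(Y \right)} = - \frac{\sqrt{Y}}{6}$
$V{\left(o{\left(\left(3 + 4\right)^{2} \right)} \right)} d = - \frac{\sqrt{\left(\left(3 + 4\right)^{2}\right)^{2}}}{6} \cdot 1 = - \frac{\sqrt{\left(7^{2}\right)^{2}}}{6} \cdot 1 = - \frac{\sqrt{49^{2}}}{6} \cdot 1 = - \frac{\sqrt{2401}}{6} \cdot 1 = \left(- \frac{1}{6}\right) 49 \cdot 1 = \left(- \frac{49}{6}\right) 1 = - \frac{49}{6}$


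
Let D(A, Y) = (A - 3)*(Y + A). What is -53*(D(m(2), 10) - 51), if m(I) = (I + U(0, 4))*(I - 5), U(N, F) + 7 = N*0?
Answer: -13197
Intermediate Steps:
U(N, F) = -7 (U(N, F) = -7 + N*0 = -7 + 0 = -7)
m(I) = (-7 + I)*(-5 + I) (m(I) = (I - 7)*(I - 5) = (-7 + I)*(-5 + I))
D(A, Y) = (-3 + A)*(A + Y)
-53*(D(m(2), 10) - 51) = -53*(((35 + 2² - 12*2)² - 3*(35 + 2² - 12*2) - 3*10 + (35 + 2² - 12*2)*10) - 51) = -53*(((35 + 4 - 24)² - 3*(35 + 4 - 24) - 30 + (35 + 4 - 24)*10) - 51) = -53*((15² - 3*15 - 30 + 15*10) - 51) = -53*((225 - 45 - 30 + 150) - 51) = -53*(300 - 51) = -53*249 = -13197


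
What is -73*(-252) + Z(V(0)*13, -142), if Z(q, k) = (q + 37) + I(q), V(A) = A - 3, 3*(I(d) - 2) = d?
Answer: 18383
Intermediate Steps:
I(d) = 2 + d/3
V(A) = -3 + A
Z(q, k) = 39 + 4*q/3 (Z(q, k) = (q + 37) + (2 + q/3) = (37 + q) + (2 + q/3) = 39 + 4*q/3)
-73*(-252) + Z(V(0)*13, -142) = -73*(-252) + (39 + 4*((-3 + 0)*13)/3) = 18396 + (39 + 4*(-3*13)/3) = 18396 + (39 + (4/3)*(-39)) = 18396 + (39 - 52) = 18396 - 13 = 18383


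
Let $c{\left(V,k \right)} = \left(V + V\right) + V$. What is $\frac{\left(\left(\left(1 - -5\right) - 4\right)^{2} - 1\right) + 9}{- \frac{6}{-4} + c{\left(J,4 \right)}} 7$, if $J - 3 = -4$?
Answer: $-56$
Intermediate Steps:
$J = -1$ ($J = 3 - 4 = -1$)
$c{\left(V,k \right)} = 3 V$ ($c{\left(V,k \right)} = 2 V + V = 3 V$)
$\frac{\left(\left(\left(1 - -5\right) - 4\right)^{2} - 1\right) + 9}{- \frac{6}{-4} + c{\left(J,4 \right)}} 7 = \frac{\left(\left(\left(1 - -5\right) - 4\right)^{2} - 1\right) + 9}{- \frac{6}{-4} + 3 \left(-1\right)} 7 = \frac{\left(\left(\left(1 + 5\right) - 4\right)^{2} - 1\right) + 9}{\left(-6\right) \left(- \frac{1}{4}\right) - 3} \cdot 7 = \frac{\left(\left(6 - 4\right)^{2} - 1\right) + 9}{\frac{3}{2} - 3} \cdot 7 = \frac{\left(2^{2} - 1\right) + 9}{- \frac{3}{2}} \cdot 7 = \left(\left(4 - 1\right) + 9\right) \left(- \frac{2}{3}\right) 7 = \left(3 + 9\right) \left(- \frac{2}{3}\right) 7 = 12 \left(- \frac{2}{3}\right) 7 = \left(-8\right) 7 = -56$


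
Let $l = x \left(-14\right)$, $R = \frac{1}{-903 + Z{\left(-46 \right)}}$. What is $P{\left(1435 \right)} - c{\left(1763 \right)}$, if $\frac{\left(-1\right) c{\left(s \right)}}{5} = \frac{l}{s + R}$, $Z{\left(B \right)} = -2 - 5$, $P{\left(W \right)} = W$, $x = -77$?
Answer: $\frac{2307117015}{1604329} \approx 1438.1$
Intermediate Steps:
$Z{\left(B \right)} = -7$
$R = - \frac{1}{910}$ ($R = \frac{1}{-903 - 7} = \frac{1}{-910} = - \frac{1}{910} \approx -0.0010989$)
$l = 1078$ ($l = \left(-77\right) \left(-14\right) = 1078$)
$c{\left(s \right)} = - \frac{5390}{- \frac{1}{910} + s}$ ($c{\left(s \right)} = - 5 \frac{1078}{s - \frac{1}{910}} = - 5 \frac{1078}{- \frac{1}{910} + s} = - \frac{5390}{- \frac{1}{910} + s}$)
$P{\left(1435 \right)} - c{\left(1763 \right)} = 1435 - - \frac{4904900}{-1 + 910 \cdot 1763} = 1435 - - \frac{4904900}{-1 + 1604330} = 1435 - - \frac{4904900}{1604329} = 1435 + \frac{4904900}{1604329} = \frac{2307117015}{1604329}$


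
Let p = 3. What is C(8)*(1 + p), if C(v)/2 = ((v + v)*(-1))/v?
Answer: -16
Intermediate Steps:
C(v) = -4 (C(v) = 2*(((v + v)*(-1))/v) = 2*(((2*v)*(-1))/v) = 2*((-2*v)/v) = 2*(-2) = -4)
C(8)*(1 + p) = -4*(1 + 3) = -4*4 = -16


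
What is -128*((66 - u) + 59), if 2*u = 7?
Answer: -15552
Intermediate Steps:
u = 7/2 (u = (1/2)*7 = 7/2 ≈ 3.5000)
-128*((66 - u) + 59) = -128*((66 - 1*7/2) + 59) = -128*((66 - 7/2) + 59) = -128*(125/2 + 59) = -128*243/2 = -15552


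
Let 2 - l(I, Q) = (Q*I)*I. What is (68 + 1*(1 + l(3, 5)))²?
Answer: 676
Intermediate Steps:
l(I, Q) = 2 - Q*I² (l(I, Q) = 2 - Q*I*I = 2 - I*Q*I = 2 - Q*I²)
(68 + 1*(1 + l(3, 5)))² = (68 + 1*(1 + (2 - 1*5*3²)))² = (68 + 1*(1 + (2 - 1*5*9)))² = (68 + 1*(1 + (2 - 45)))² = (68 + 1*(1 - 43))² = (68 + 1*(-42))² = (68 - 42)² = 26² = 676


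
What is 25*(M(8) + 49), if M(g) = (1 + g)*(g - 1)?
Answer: 2800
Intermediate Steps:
M(g) = (1 + g)*(-1 + g)
25*(M(8) + 49) = 25*((-1 + 8²) + 49) = 25*((-1 + 64) + 49) = 25*(63 + 49) = 25*112 = 2800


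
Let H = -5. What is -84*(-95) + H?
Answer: 7975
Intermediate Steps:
-84*(-95) + H = -84*(-95) - 5 = 7980 - 5 = 7975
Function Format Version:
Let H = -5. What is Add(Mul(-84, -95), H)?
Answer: 7975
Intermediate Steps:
Add(Mul(-84, -95), H) = Add(Mul(-84, -95), -5) = Add(7980, -5) = 7975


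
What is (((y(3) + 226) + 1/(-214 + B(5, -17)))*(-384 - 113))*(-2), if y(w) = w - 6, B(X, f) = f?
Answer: 7314704/33 ≈ 2.2166e+5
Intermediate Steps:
y(w) = -6 + w
(((y(3) + 226) + 1/(-214 + B(5, -17)))*(-384 - 113))*(-2) = ((((-6 + 3) + 226) + 1/(-214 - 17))*(-384 - 113))*(-2) = (((-3 + 226) + 1/(-231))*(-497))*(-2) = ((223 - 1/231)*(-497))*(-2) = ((51512/231)*(-497))*(-2) = -3657352/33*(-2) = 7314704/33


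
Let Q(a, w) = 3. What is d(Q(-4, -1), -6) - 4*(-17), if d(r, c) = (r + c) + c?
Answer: 59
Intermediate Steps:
d(r, c) = r + 2*c (d(r, c) = (c + r) + c = r + 2*c)
d(Q(-4, -1), -6) - 4*(-17) = (3 + 2*(-6)) - 4*(-17) = (3 - 12) + 68 = -9 + 68 = 59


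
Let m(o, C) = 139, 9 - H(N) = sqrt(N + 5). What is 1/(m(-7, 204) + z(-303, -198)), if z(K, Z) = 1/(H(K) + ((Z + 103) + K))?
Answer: (sqrt(298) - 389*I)/(-54070*I + 139*sqrt(298)) ≈ 0.0071944 - 5.8931e-9*I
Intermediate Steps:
H(N) = 9 - sqrt(5 + N) (H(N) = 9 - sqrt(N + 5) = 9 - sqrt(5 + N))
z(K, Z) = 1/(112 + K + Z - sqrt(5 + K)) (z(K, Z) = 1/((9 - sqrt(5 + K)) + ((Z + 103) + K)) = 1/((9 - sqrt(5 + K)) + ((103 + Z) + K)) = 1/((9 - sqrt(5 + K)) + (103 + K + Z)) = 1/(112 + K + Z - sqrt(5 + K)))
1/(m(-7, 204) + z(-303, -198)) = 1/(139 + 1/(112 - 303 - 198 - sqrt(5 - 303))) = 1/(139 + 1/(112 - 303 - 198 - sqrt(-298))) = 1/(139 + 1/(112 - 303 - 198 - I*sqrt(298))) = 1/(139 + 1/(-389 - I*sqrt(298)))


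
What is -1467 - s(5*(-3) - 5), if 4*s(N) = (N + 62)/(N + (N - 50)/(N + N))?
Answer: -107049/73 ≈ -1466.4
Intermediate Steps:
s(N) = (62 + N)/(4*(N + (-50 + N)/(2*N))) (s(N) = ((N + 62)/(N + (N - 50)/(N + N)))/4 = ((62 + N)/(N + (-50 + N)/((2*N))))/4 = ((62 + N)/(N + (-50 + N)*(1/(2*N))))/4 = ((62 + N)/(N + (-50 + N)/(2*N)))/4 = (62 + N)/(4*(N + (-50 + N)/(2*N))))
-1467 - s(5*(-3) - 5) = -1467 - (5*(-3) - 5)*(62 + (5*(-3) - 5))/(2*(-50 + (5*(-3) - 5) + 2*(5*(-3) - 5)**2)) = -1467 - (-15 - 5)*(62 + (-15 - 5))/(2*(-50 + (-15 - 5) + 2*(-15 - 5)**2)) = -1467 - (-20)*(62 - 20)/(2*(-50 - 20 + 2*(-20)**2)) = -1467 - (-20)*42/(2*(-50 - 20 + 2*400)) = -1467 - (-20)*42/(2*(-50 - 20 + 800)) = -1467 - (-20)*42/(2*730) = -1467 - 1*(-42/73) = -1467 + 42/73 = -107049/73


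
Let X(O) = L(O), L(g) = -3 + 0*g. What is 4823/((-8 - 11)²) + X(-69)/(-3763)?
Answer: 18150032/1358443 ≈ 13.361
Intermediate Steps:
L(g) = -3 (L(g) = -3 + 0 = -3)
X(O) = -3
4823/((-8 - 11)²) + X(-69)/(-3763) = 4823/((-8 - 11)²) - 3/(-3763) = 4823/((-19)²) - 3*(-1/3763) = 4823/361 + 3/3763 = 18150032/1358443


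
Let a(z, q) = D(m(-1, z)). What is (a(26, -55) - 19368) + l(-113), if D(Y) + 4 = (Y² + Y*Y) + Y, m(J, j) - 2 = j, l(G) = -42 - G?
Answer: -17705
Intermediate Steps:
m(J, j) = 2 + j
D(Y) = -4 + Y + 2*Y² (D(Y) = -4 + ((Y² + Y*Y) + Y) = -4 + ((Y² + Y²) + Y) = -4 + (2*Y² + Y) = -4 + (Y + 2*Y²) = -4 + Y + 2*Y²)
a(z, q) = -2 + z + 2*(2 + z)² (a(z, q) = -4 + (2 + z) + 2*(2 + z)² = -2 + z + 2*(2 + z)²)
(a(26, -55) - 19368) + l(-113) = ((-2 + 26 + 2*(2 + 26)²) - 19368) + (-42 - 1*(-113)) = ((-2 + 26 + 2*28²) - 19368) + (-42 + 113) = ((-2 + 26 + 2*784) - 19368) + 71 = ((-2 + 26 + 1568) - 19368) + 71 = (1592 - 19368) + 71 = -17776 + 71 = -17705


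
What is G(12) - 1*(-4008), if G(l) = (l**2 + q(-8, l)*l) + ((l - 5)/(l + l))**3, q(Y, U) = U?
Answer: 59388247/13824 ≈ 4296.0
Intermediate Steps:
G(l) = 2*l**2 + (-5 + l)**3/(8*l**3) (G(l) = (l**2 + l*l) + ((l - 5)/(l + l))**3 = (l**2 + l**2) + ((-5 + l)/((2*l)))**3 = 2*l**2 + ((-5 + l)*(1/(2*l)))**3 = 2*l**2 + ((-5 + l)/(2*l))**3 = 2*l**2 + (-5 + l)**3/(8*l**3))
G(12) - 1*(-4008) = (1/8)*((-5 + 12)**3 + 16*12**5)/12**3 - 1*(-4008) = (1/8)*(1/1728)*(7**3 + 16*248832) + 4008 = (1/8)*(1/1728)*(343 + 3981312) + 4008 = (1/8)*(1/1728)*3981655 + 4008 = 3981655/13824 + 4008 = 59388247/13824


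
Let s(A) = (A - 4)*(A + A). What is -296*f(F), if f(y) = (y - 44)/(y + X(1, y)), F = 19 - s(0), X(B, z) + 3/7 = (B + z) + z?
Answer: 51800/403 ≈ 128.54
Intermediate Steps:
X(B, z) = -3/7 + B + 2*z (X(B, z) = -3/7 + ((B + z) + z) = -3/7 + (B + 2*z) = -3/7 + B + 2*z)
s(A) = 2*A*(-4 + A) (s(A) = (-4 + A)*(2*A) = 2*A*(-4 + A))
F = 19 (F = 19 - 2*0*(-4 + 0) = 19 - 2*0*(-4) = 19 - 1*0 = 19 + 0 = 19)
f(y) = (-44 + y)/(4/7 + 3*y) (f(y) = (y - 44)/(y + (-3/7 + 1 + 2*y)) = (-44 + y)/(y + (4/7 + 2*y)) = (-44 + y)/(4/7 + 3*y))
-296*f(F) = -2072*(-44 + 19)/(4 + 21*19) = -2072*(-25)/(4 + 399) = -2072*(-25)/403 = -296*(-175/403) = 51800/403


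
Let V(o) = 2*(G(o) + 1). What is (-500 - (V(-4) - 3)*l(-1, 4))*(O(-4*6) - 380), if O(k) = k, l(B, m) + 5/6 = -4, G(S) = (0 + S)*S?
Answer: 424402/3 ≈ 1.4147e+5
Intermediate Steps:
G(S) = S² (G(S) = S*S = S²)
l(B, m) = -29/6 (l(B, m) = -⅚ - 4 = -29/6)
V(o) = 2 + 2*o² (V(o) = 2*(o² + 1) = 2*(1 + o²) = 2 + 2*o²)
(-500 - (V(-4) - 3)*l(-1, 4))*(O(-4*6) - 380) = (-500 - ((2 + 2*(-4)²) - 3)*(-29)/6)*(-4*6 - 380) = (-500 - ((2 + 2*16) - 3)*(-29)/6)*(-24 - 380) = (-500 - ((2 + 32) - 3)*(-29)/6)*(-404) = (-500 - (34 - 3)*(-29)/6)*(-404) = (-500 - 31*(-29)/6)*(-404) = (-500 - 1*(-899/6))*(-404) = (-500 + 899/6)*(-404) = -2101/6*(-404) = 424402/3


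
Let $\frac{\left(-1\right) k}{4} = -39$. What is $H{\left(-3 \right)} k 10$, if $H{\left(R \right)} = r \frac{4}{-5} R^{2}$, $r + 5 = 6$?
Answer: $-11232$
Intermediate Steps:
$k = 156$ ($k = \left(-4\right) \left(-39\right) = 156$)
$r = 1$ ($r = -5 + 6 = 1$)
$H{\left(R \right)} = - \frac{4 R^{2}}{5}$ ($H{\left(R \right)} = 1 \frac{4}{-5} R^{2} = 1 \cdot 4 \left(- \frac{1}{5}\right) R^{2} = 1 \left(- \frac{4}{5}\right) R^{2} = - \frac{4 R^{2}}{5}$)
$H{\left(-3 \right)} k 10 = - \frac{4 \left(-3\right)^{2}}{5} \cdot 156 \cdot 10 = \left(- \frac{4}{5}\right) 9 \cdot 156 \cdot 10 = \left(- \frac{36}{5}\right) 156 \cdot 10 = \left(- \frac{5616}{5}\right) 10 = -11232$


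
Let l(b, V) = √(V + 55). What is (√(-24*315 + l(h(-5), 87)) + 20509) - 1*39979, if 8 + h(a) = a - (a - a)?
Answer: -19470 + I*√(7560 - √142) ≈ -19470.0 + 86.88*I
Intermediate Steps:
h(a) = -8 + a (h(a) = -8 + (a - (a - a)) = -8 + (a - 1*0) = -8 + (a + 0) = -8 + a)
l(b, V) = √(55 + V)
(√(-24*315 + l(h(-5), 87)) + 20509) - 1*39979 = (√(-24*315 + √(55 + 87)) + 20509) - 1*39979 = (√(-7560 + √142) + 20509) - 39979 = (20509 + √(-7560 + √142)) - 39979 = -19470 + √(-7560 + √142)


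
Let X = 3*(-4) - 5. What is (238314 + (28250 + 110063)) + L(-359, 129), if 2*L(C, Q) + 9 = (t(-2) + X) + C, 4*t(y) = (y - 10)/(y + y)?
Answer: 3011479/8 ≈ 3.7644e+5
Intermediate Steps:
t(y) = (-10 + y)/(8*y) (t(y) = ((y - 10)/(y + y))/4 = ((-10 + y)/((2*y)))/4 = ((-10 + y)*(1/(2*y)))/4 = ((-10 + y)/(2*y))/4 = (-10 + y)/(8*y))
X = -17 (X = -12 - 5 = -17)
L(C, Q) = -101/8 + C/2 (L(C, Q) = -9/2 + (((⅛)*(-10 - 2)/(-2) - 17) + C)/2 = -9/2 + (((⅛)*(-½)*(-12) - 17) + C)/2 = -9/2 + ((¾ - 17) + C)/2 = -9/2 + (-65/4 + C)/2 = -9/2 + (-65/8 + C/2) = -101/8 + C/2)
(238314 + (28250 + 110063)) + L(-359, 129) = (238314 + (28250 + 110063)) + (-101/8 + (½)*(-359)) = (238314 + 138313) + (-101/8 - 359/2) = 376627 - 1537/8 = 3011479/8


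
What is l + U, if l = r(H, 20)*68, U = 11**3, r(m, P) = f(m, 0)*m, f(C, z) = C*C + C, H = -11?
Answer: -80949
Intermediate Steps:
f(C, z) = C + C**2 (f(C, z) = C**2 + C = C + C**2)
r(m, P) = m**2*(1 + m) (r(m, P) = (m*(1 + m))*m = m**2*(1 + m))
U = 1331
l = -82280 (l = ((-11)**2*(1 - 11))*68 = (121*(-10))*68 = -1210*68 = -82280)
l + U = -82280 + 1331 = -80949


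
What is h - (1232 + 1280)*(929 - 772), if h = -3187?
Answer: -397571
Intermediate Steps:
h - (1232 + 1280)*(929 - 772) = -3187 - (1232 + 1280)*(929 - 772) = -3187 - 2512*157 = -3187 - 1*394384 = -3187 - 394384 = -397571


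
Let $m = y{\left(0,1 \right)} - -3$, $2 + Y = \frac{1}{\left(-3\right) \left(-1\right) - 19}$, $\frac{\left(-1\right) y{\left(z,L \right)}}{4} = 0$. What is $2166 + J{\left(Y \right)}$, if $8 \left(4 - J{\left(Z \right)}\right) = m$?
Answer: $\frac{17357}{8} \approx 2169.6$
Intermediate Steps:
$y{\left(z,L \right)} = 0$ ($y{\left(z,L \right)} = \left(-4\right) 0 = 0$)
$Y = - \frac{33}{16}$ ($Y = -2 + \frac{1}{\left(-3\right) \left(-1\right) - 19} = -2 + \frac{1}{3 - 19} = -2 + \frac{1}{-16} = -2 - \frac{1}{16} = - \frac{33}{16} \approx -2.0625$)
$m = 3$ ($m = 0 - -3 = 0 + 3 = 3$)
$J{\left(Z \right)} = \frac{29}{8}$ ($J{\left(Z \right)} = 4 - \frac{3}{8} = \frac{29}{8}$)
$2166 + J{\left(Y \right)} = 2166 + \frac{29}{8} = \frac{17357}{8}$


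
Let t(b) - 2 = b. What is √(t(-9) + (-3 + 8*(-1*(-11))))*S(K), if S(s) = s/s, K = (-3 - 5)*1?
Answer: √78 ≈ 8.8318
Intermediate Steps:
t(b) = 2 + b
K = -8 (K = -8*1 = -8)
S(s) = 1
√(t(-9) + (-3 + 8*(-1*(-11))))*S(K) = √((2 - 9) + (-3 + 8*(-1*(-11))))*1 = √(-7 + (-3 + 8*11))*1 = √(-7 + (-3 + 88))*1 = √(-7 + 85)*1 = √78*1 = √78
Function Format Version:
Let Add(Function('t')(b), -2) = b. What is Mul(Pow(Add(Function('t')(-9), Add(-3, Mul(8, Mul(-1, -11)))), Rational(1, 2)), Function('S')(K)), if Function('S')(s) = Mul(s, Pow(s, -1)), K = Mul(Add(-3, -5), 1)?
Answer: Pow(78, Rational(1, 2)) ≈ 8.8318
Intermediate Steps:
Function('t')(b) = Add(2, b)
K = -8 (K = Mul(-8, 1) = -8)
Function('S')(s) = 1
Mul(Pow(Add(Function('t')(-9), Add(-3, Mul(8, Mul(-1, -11)))), Rational(1, 2)), Function('S')(K)) = Mul(Pow(Add(Add(2, -9), Add(-3, Mul(8, Mul(-1, -11)))), Rational(1, 2)), 1) = Mul(Pow(Add(-7, Add(-3, Mul(8, 11))), Rational(1, 2)), 1) = Mul(Pow(Add(-7, Add(-3, 88)), Rational(1, 2)), 1) = Mul(Pow(Add(-7, 85), Rational(1, 2)), 1) = Mul(Pow(78, Rational(1, 2)), 1) = Pow(78, Rational(1, 2))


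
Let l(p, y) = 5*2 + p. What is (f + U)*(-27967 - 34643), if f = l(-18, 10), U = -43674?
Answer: 2734930020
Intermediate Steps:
l(p, y) = 10 + p
f = -8 (f = 10 - 18 = -8)
(f + U)*(-27967 - 34643) = (-8 - 43674)*(-27967 - 34643) = -43682*(-62610) = 2734930020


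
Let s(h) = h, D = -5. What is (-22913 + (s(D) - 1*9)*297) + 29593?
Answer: 2522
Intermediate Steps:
(-22913 + (s(D) - 1*9)*297) + 29593 = (-22913 + (-5 - 1*9)*297) + 29593 = (-22913 + (-5 - 9)*297) + 29593 = (-22913 - 14*297) + 29593 = (-22913 - 4158) + 29593 = -27071 + 29593 = 2522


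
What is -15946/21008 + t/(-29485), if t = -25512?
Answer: 32894143/309710440 ≈ 0.10621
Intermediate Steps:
-15946/21008 + t/(-29485) = -15946/21008 - 25512/(-29485) = -15946*1/21008 - 25512*(-1/29485) = -7973/10504 + 25512/29485 = 32894143/309710440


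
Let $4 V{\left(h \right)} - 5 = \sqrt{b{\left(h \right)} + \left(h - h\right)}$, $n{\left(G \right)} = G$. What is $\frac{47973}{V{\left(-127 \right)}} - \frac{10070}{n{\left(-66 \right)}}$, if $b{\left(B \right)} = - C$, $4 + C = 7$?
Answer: $\frac{7950790}{231} - \frac{47973 i \sqrt{3}}{7} \approx 34419.0 - 11870.0 i$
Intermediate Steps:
$C = 3$ ($C = -4 + 7 = 3$)
$b{\left(B \right)} = -3$ ($b{\left(B \right)} = \left(-1\right) 3 = -3$)
$V{\left(h \right)} = \frac{5}{4} + \frac{i \sqrt{3}}{4}$ ($V{\left(h \right)} = \frac{5}{4} + \frac{\sqrt{-3 + \left(h - h\right)}}{4} = \frac{5}{4} + \frac{\sqrt{-3 + 0}}{4} = \frac{5}{4} + \frac{\sqrt{-3}}{4} = \frac{5}{4} + \frac{i \sqrt{3}}{4}$)
$\frac{47973}{V{\left(-127 \right)}} - \frac{10070}{n{\left(-66 \right)}} = \frac{47973}{\frac{5}{4} + \frac{i \sqrt{3}}{4}} - \frac{10070}{-66} = \frac{47973}{\frac{5}{4} + \frac{i \sqrt{3}}{4}} - - \frac{5035}{33} = \frac{47973}{\frac{5}{4} + \frac{i \sqrt{3}}{4}} + \frac{5035}{33} = \frac{5035}{33} + \frac{47973}{\frac{5}{4} + \frac{i \sqrt{3}}{4}}$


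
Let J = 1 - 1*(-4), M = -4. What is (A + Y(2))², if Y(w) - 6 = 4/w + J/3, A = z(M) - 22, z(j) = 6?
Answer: 361/9 ≈ 40.111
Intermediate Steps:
J = 5 (J = 1 + 4 = 5)
A = -16 (A = 6 - 22 = -16)
Y(w) = 23/3 + 4/w (Y(w) = 6 + (4/w + 5/3) = 6 + (5/3 + 4/w) = 23/3 + 4/w)
(A + Y(2))² = (-16 + (23/3 + 4/2))² = (-16 + (23/3 + 4*(½)))² = (-16 + (23/3 + 2))² = (-16 + 29/3)² = (-19/3)² = 361/9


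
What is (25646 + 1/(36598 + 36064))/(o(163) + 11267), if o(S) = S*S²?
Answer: 1863489653/315499421268 ≈ 0.0059065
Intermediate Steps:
o(S) = S³
(25646 + 1/(36598 + 36064))/(o(163) + 11267) = (25646 + 1/(36598 + 36064))/(163³ + 11267) = (25646 + 1/72662)/(4330747 + 11267) = (25646 + 1/72662)/4342014 = (1863489653/72662)*(1/4342014) = 1863489653/315499421268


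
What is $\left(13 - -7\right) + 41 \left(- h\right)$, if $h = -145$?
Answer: $5965$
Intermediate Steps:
$\left(13 - -7\right) + 41 \left(- h\right) = \left(13 - -7\right) + 41 \left(\left(-1\right) \left(-145\right)\right) = \left(13 + 7\right) + 41 \cdot 145 = 20 + 5945 = 5965$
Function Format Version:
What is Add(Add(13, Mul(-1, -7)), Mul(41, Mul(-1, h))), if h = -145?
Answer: 5965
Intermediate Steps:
Add(Add(13, Mul(-1, -7)), Mul(41, Mul(-1, h))) = Add(Add(13, Mul(-1, -7)), Mul(41, Mul(-1, -145))) = Add(Add(13, 7), Mul(41, 145)) = Add(20, 5945) = 5965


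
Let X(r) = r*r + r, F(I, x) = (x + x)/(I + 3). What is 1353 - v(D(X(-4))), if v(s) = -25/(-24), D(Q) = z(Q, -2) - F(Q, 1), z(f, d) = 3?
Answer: 32447/24 ≈ 1352.0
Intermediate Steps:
F(I, x) = 2*x/(3 + I) (F(I, x) = (2*x)/(3 + I) = 2*x/(3 + I))
X(r) = r + r² (X(r) = r² + r = r + r²)
D(Q) = 3 - 2/(3 + Q)
v(s) = 25/24 (v(s) = -25*(-1/24) = 25/24)
1353 - v(D(X(-4))) = 1353 - 1*25/24 = 1353 - 25/24 = 32447/24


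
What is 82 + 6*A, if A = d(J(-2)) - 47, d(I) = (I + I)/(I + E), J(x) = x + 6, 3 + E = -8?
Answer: -1448/7 ≈ -206.86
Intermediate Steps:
E = -11 (E = -3 - 8 = -11)
J(x) = 6 + x
d(I) = 2*I/(-11 + I) (d(I) = (I + I)/(I - 11) = (2*I)/(-11 + I) = 2*I/(-11 + I))
A = -337/7 (A = 2*(6 - 2)/(-11 + (6 - 2)) - 47 = 2*4/(-11 + 4) - 47 = 2*4/(-7) - 47 = 2*4*(-⅐) - 47 = -8/7 - 47 = -337/7 ≈ -48.143)
82 + 6*A = 82 + 6*(-337/7) = 82 - 2022/7 = -1448/7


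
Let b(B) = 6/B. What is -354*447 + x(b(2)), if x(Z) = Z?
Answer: -158235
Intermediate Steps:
-354*447 + x(b(2)) = -354*447 + 6/2 = -158238 + 6*(1/2) = -158238 + 3 = -158235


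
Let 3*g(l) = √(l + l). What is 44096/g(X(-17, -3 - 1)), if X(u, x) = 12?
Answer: 11024*√6 ≈ 27003.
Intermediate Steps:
g(l) = √2*√l/3 (g(l) = √(l + l)/3 = √(2*l)/3 = (√2*√l)/3 = √2*√l/3)
44096/g(X(-17, -3 - 1)) = 44096/((√2*√12/3)) = 44096/((√2*(2*√3)/3)) = 44096/((2*√6/3)) = 44096*(√6/4) = 11024*√6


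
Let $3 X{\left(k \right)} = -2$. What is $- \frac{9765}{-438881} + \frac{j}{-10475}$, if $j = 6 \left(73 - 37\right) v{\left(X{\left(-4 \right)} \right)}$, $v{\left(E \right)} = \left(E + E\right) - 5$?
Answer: $\frac{702677583}{4597278475} \approx 0.15285$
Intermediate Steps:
$X{\left(k \right)} = - \frac{2}{3}$ ($X{\left(k \right)} = \frac{1}{3} \left(-2\right) = - \frac{2}{3}$)
$v{\left(E \right)} = -5 + 2 E$ ($v{\left(E \right)} = 2 E - 5 = -5 + 2 E$)
$j = -1368$ ($j = 6 \left(73 - 37\right) \left(-5 + 2 \left(- \frac{2}{3}\right)\right) = 6 \cdot 36 \left(-5 - \frac{4}{3}\right) = 216 \left(- \frac{19}{3}\right) = -1368$)
$- \frac{9765}{-438881} + \frac{j}{-10475} = - \frac{9765}{-438881} - \frac{1368}{-10475} = \left(-9765\right) \left(- \frac{1}{438881}\right) - - \frac{1368}{10475} = \frac{9765}{438881} + \frac{1368}{10475} = \frac{702677583}{4597278475}$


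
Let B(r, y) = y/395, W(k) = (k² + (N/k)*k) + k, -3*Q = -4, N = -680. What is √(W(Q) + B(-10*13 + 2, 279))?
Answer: I*√949512455/1185 ≈ 26.004*I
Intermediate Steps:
Q = 4/3 (Q = -⅓*(-4) = 4/3 ≈ 1.3333)
W(k) = -680 + k + k² (W(k) = (k² + (-680/k)*k) + k = (k² - 680) + k = (-680 + k²) + k = -680 + k + k²)
B(r, y) = y/395 (B(r, y) = y*(1/395) = y/395)
√(W(Q) + B(-10*13 + 2, 279)) = √((-680 + 4/3 + (4/3)²) + (1/395)*279) = √((-680 + 4/3 + 16/9) + 279/395) = √(-6092/9 + 279/395) = √(-2403829/3555) = I*√949512455/1185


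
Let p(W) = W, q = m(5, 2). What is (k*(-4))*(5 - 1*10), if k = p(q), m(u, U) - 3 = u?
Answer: 160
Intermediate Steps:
m(u, U) = 3 + u
q = 8 (q = 3 + 5 = 8)
k = 8
(k*(-4))*(5 - 1*10) = (8*(-4))*(5 - 1*10) = -32*(5 - 10) = -32*(-5) = 160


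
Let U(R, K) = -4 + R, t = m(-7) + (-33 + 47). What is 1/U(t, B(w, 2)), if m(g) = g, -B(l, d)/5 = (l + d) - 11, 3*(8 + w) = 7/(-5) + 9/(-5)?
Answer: ⅓ ≈ 0.33333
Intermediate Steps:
w = -136/15 (w = -8 + (7/(-5) + 9/(-5))/3 = -8 + (7*(-⅕) + 9*(-⅕))/3 = -8 + (-7/5 - 9/5)/3 = -8 + (⅓)*(-16/5) = -8 - 16/15 = -136/15 ≈ -9.0667)
B(l, d) = 55 - 5*d - 5*l (B(l, d) = -5*((l + d) - 11) = -5*((d + l) - 11) = -5*(-11 + d + l) = 55 - 5*d - 5*l)
t = 7 (t = -7 + (-33 + 47) = -7 + 14 = 7)
1/U(t, B(w, 2)) = 1/(-4 + 7) = 1/3 = ⅓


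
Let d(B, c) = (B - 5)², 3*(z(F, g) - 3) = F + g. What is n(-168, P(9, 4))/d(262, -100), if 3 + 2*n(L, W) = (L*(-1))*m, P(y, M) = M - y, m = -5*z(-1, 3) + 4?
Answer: -2411/132098 ≈ -0.018252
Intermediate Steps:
z(F, g) = 3 + F/3 + g/3 (z(F, g) = 3 + (F + g)/3 = 3 + (F/3 + g/3) = 3 + F/3 + g/3)
d(B, c) = (-5 + B)²
m = -43/3 (m = -5*(3 + (⅓)*(-1) + (⅓)*3) + 4 = -5*(3 - ⅓ + 1) + 4 = -5*11/3 + 4 = -55/3 + 4 = -43/3 ≈ -14.333)
n(L, W) = -3/2 + 43*L/6 (n(L, W) = -3/2 + ((L*(-1))*(-43/3))/2 = -3/2 + (-L*(-43/3))/2 = -3/2 + (43*L/3)/2 = -3/2 + 43*L/6)
n(-168, P(9, 4))/d(262, -100) = (-3/2 + (43/6)*(-168))/((-5 + 262)²) = (-3/2 - 1204)/(257²) = -2411/2/66049 = -2411/2*1/66049 = -2411/132098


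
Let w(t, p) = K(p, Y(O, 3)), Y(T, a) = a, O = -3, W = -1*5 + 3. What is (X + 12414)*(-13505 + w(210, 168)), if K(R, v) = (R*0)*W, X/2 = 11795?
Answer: -486234020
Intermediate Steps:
W = -2 (W = -5 + 3 = -2)
X = 23590 (X = 2*11795 = 23590)
K(R, v) = 0 (K(R, v) = (R*0)*(-2) = 0*(-2) = 0)
w(t, p) = 0
(X + 12414)*(-13505 + w(210, 168)) = (23590 + 12414)*(-13505 + 0) = 36004*(-13505) = -486234020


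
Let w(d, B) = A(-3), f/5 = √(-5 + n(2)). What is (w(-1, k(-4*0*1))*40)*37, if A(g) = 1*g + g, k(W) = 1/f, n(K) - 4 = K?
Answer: -8880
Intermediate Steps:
n(K) = 4 + K
f = 5 (f = 5*√(-5 + (4 + 2)) = 5*√(-5 + 6) = 5*√1 = 5*1 = 5)
k(W) = ⅕ (k(W) = 1/5 = ⅕)
A(g) = 2*g (A(g) = g + g = 2*g)
w(d, B) = -6 (w(d, B) = 2*(-3) = -6)
(w(-1, k(-4*0*1))*40)*37 = -6*40*37 = -240*37 = -8880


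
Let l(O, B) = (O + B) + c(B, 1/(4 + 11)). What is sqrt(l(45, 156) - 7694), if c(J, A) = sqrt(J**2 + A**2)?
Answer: sqrt(-1685925 + 15*sqrt(5475601))/15 ≈ 85.656*I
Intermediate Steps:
c(J, A) = sqrt(A**2 + J**2)
l(O, B) = B + O + sqrt(1/225 + B**2) (l(O, B) = (O + B) + sqrt((1/(4 + 11))**2 + B**2) = (B + O) + sqrt((1/15)**2 + B**2) = (B + O) + sqrt(1/225 + B**2) = B + O + sqrt(1/225 + B**2))
sqrt(l(45, 156) - 7694) = sqrt((156 + 45 + sqrt(1 + 225*156**2)/15) - 7694) = sqrt((156 + 45 + sqrt(1 + 225*24336)/15) - 7694) = sqrt((156 + 45 + sqrt(1 + 5475600)/15) - 7694) = sqrt((156 + 45 + sqrt(5475601)/15) - 7694) = sqrt((201 + sqrt(5475601)/15) - 7694) = sqrt(-7493 + sqrt(5475601)/15)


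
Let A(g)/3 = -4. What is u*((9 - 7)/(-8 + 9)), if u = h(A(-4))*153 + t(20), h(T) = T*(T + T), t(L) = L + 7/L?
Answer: 881687/10 ≈ 88169.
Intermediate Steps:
A(g) = -12 (A(g) = 3*(-4) = -12)
h(T) = 2*T**2 (h(T) = T*(2*T) = 2*T**2)
u = 881687/20 (u = (2*(-12)**2)*153 + (20 + 7/20) = (2*144)*153 + (20 + 7*(1/20)) = 288*153 + (20 + 7/20) = 44064 + 407/20 = 881687/20 ≈ 44084.)
u*((9 - 7)/(-8 + 9)) = 881687*((9 - 7)/(-8 + 9))/20 = 881687*(2/1)/20 = 881687*(2*1)/20 = (881687/20)*2 = 881687/10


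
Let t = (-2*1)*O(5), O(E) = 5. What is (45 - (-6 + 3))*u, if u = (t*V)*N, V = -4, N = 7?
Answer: 13440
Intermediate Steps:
t = -10 (t = -2*1*5 = -2*5 = -10)
u = 280 (u = -10*(-4)*7 = 40*7 = 280)
(45 - (-6 + 3))*u = (45 - (-6 + 3))*280 = (45 - 1*(-3))*280 = (45 + 3)*280 = 48*280 = 13440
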